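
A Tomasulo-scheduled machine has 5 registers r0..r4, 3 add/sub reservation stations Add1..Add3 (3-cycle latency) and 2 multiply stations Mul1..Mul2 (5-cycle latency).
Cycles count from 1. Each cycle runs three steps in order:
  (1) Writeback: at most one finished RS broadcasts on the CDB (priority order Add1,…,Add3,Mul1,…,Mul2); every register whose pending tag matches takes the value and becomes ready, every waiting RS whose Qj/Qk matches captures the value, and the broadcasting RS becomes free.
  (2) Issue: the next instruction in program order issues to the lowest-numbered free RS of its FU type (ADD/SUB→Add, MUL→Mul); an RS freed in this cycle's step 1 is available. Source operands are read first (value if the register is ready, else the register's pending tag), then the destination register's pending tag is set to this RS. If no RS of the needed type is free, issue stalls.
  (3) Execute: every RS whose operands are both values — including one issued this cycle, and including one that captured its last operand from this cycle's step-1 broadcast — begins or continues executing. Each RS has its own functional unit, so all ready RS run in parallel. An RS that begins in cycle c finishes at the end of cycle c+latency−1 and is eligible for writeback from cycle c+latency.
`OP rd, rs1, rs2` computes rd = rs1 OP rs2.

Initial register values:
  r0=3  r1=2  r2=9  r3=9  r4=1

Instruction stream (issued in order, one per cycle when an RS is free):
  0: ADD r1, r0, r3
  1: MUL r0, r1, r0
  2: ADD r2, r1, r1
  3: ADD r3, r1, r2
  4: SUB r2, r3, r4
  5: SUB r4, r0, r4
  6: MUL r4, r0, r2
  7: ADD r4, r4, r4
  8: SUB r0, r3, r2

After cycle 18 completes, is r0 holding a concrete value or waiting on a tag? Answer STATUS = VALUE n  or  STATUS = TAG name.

cycle 1: issue ADD r1<-Add1 // r0:3,r1:Add1,r2:9,r3:9,r4:1
cycle 2: issue MUL r0<-Mul1 // r0:Mul1,r1:Add1,r2:9,r3:9,r4:1
cycle 3: issue ADD r2<-Add2 // r0:Mul1,r1:Add1,r2:Add2,r3:9,r4:1
cycle 4: CDB Add1=12; issue ADD r3<-Add1 // r0:Mul1,r1:12,r2:Add2,r3:Add1,r4:1
cycle 5: issue SUB r2<-Add3 // r0:Mul1,r1:12,r2:Add3,r3:Add1,r4:1
cycle 6: stall // r0:Mul1,r1:12,r2:Add3,r3:Add1,r4:1
cycle 7: CDB Add2=24; issue SUB r4<-Add2 // r0:Mul1,r1:12,r2:Add3,r3:Add1,r4:Add2
cycle 8: issue MUL r4<-Mul2 // r0:Mul1,r1:12,r2:Add3,r3:Add1,r4:Mul2
cycle 9: CDB Mul1=36; stall // r0:36,r1:12,r2:Add3,r3:Add1,r4:Mul2
cycle 10: CDB Add1=36; issue ADD r4<-Add1 // r0:36,r1:12,r2:Add3,r3:36,r4:Add1
cycle 11: stall // r0:36,r1:12,r2:Add3,r3:36,r4:Add1
cycle 12: CDB Add2=35; issue SUB r0<-Add2 // r0:Add2,r1:12,r2:Add3,r3:36,r4:Add1
cycle 13: CDB Add3=35 // r0:Add2,r1:12,r2:35,r3:36,r4:Add1
cycle 14: - // r0:Add2,r1:12,r2:35,r3:36,r4:Add1
cycle 15: - // r0:Add2,r1:12,r2:35,r3:36,r4:Add1
cycle 16: CDB Add2=1 // r0:1,r1:12,r2:35,r3:36,r4:Add1
cycle 17: - // r0:1,r1:12,r2:35,r3:36,r4:Add1
cycle 18: CDB Mul2=1260 // r0:1,r1:12,r2:35,r3:36,r4:Add1

STATUS = VALUE 1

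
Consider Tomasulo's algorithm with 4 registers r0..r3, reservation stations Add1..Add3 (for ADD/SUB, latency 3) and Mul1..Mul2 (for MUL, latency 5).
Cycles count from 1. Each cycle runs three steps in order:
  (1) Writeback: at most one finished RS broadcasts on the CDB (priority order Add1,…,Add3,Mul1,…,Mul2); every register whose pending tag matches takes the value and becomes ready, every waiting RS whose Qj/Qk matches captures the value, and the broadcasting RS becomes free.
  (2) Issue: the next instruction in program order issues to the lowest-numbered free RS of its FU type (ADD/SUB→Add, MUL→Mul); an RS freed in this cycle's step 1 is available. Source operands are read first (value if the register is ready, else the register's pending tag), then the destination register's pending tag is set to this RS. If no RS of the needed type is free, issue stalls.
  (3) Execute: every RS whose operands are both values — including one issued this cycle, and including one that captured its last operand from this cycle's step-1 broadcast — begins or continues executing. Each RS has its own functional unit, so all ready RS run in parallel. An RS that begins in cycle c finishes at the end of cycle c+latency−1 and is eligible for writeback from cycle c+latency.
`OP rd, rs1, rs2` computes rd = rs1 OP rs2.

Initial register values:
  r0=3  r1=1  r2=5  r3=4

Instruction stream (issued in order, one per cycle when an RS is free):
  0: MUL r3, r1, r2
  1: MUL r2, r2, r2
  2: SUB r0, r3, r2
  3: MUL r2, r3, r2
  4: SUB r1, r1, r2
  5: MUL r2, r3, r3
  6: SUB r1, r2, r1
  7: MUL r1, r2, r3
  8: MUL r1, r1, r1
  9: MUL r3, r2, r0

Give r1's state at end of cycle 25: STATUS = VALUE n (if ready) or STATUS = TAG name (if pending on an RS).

c1: issue MUL r3<-Mul1 | r0:3,r1:1,r2:5,r3:Mul1
c2: issue MUL r2<-Mul2 | r0:3,r1:1,r2:Mul2,r3:Mul1
c3: issue SUB r0<-Add1 | r0:Add1,r1:1,r2:Mul2,r3:Mul1
c4: stall | r0:Add1,r1:1,r2:Mul2,r3:Mul1
c5: stall | r0:Add1,r1:1,r2:Mul2,r3:Mul1
c6: CDB Mul1=5; issue MUL r2<-Mul1 | r0:Add1,r1:1,r2:Mul1,r3:5
c7: CDB Mul2=25; issue SUB r1<-Add2 | r0:Add1,r1:Add2,r2:Mul1,r3:5
c8: issue MUL r2<-Mul2 | r0:Add1,r1:Add2,r2:Mul2,r3:5
c9: issue SUB r1<-Add3 | r0:Add1,r1:Add3,r2:Mul2,r3:5
c10: CDB Add1=-20; stall | r0:-20,r1:Add3,r2:Mul2,r3:5
c11: stall | r0:-20,r1:Add3,r2:Mul2,r3:5
c12: CDB Mul1=125; issue MUL r1<-Mul1 | r0:-20,r1:Mul1,r2:Mul2,r3:5
c13: CDB Mul2=25; issue MUL r1<-Mul2 | r0:-20,r1:Mul2,r2:25,r3:5
c14: stall | r0:-20,r1:Mul2,r2:25,r3:5
c15: CDB Add2=-124; stall | r0:-20,r1:Mul2,r2:25,r3:5
c16: stall | r0:-20,r1:Mul2,r2:25,r3:5
c17: stall | r0:-20,r1:Mul2,r2:25,r3:5
c18: CDB Add3=149; stall | r0:-20,r1:Mul2,r2:25,r3:5
c19: CDB Mul1=125; issue MUL r3<-Mul1 | r0:-20,r1:Mul2,r2:25,r3:Mul1
c20: - | r0:-20,r1:Mul2,r2:25,r3:Mul1
c21: - | r0:-20,r1:Mul2,r2:25,r3:Mul1
c22: - | r0:-20,r1:Mul2,r2:25,r3:Mul1
c23: - | r0:-20,r1:Mul2,r2:25,r3:Mul1
c24: CDB Mul1=-500 | r0:-20,r1:Mul2,r2:25,r3:-500
c25: CDB Mul2=15625 | r0:-20,r1:15625,r2:25,r3:-500

STATUS = VALUE 15625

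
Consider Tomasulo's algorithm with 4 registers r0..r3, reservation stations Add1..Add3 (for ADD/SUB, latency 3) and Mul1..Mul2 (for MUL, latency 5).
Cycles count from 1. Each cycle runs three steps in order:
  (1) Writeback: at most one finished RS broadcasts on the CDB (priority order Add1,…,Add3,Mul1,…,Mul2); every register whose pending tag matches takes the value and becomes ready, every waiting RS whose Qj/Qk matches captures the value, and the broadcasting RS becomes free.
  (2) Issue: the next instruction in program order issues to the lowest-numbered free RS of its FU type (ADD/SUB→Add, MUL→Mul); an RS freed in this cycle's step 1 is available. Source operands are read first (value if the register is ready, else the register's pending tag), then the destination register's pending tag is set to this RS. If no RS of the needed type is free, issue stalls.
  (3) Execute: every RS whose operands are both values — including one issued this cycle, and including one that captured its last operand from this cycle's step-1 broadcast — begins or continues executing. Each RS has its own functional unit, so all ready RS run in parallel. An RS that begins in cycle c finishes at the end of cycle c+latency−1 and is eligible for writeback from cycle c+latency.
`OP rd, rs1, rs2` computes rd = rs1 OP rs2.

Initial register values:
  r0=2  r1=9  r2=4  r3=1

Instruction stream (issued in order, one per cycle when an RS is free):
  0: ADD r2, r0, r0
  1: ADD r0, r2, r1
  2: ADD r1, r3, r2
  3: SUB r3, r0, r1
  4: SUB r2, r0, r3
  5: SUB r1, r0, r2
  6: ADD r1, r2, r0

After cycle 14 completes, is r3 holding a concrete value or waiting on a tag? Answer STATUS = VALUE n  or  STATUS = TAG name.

STATUS = VALUE 8

cycle 1: issue ADD r2<-Add1 // r0:2,r1:9,r2:Add1,r3:1
cycle 2: issue ADD r0<-Add2 // r0:Add2,r1:9,r2:Add1,r3:1
cycle 3: issue ADD r1<-Add3 // r0:Add2,r1:Add3,r2:Add1,r3:1
cycle 4: CDB Add1=4; issue SUB r3<-Add1 // r0:Add2,r1:Add3,r2:4,r3:Add1
cycle 5: stall // r0:Add2,r1:Add3,r2:4,r3:Add1
cycle 6: stall // r0:Add2,r1:Add3,r2:4,r3:Add1
cycle 7: CDB Add2=13; issue SUB r2<-Add2 // r0:13,r1:Add3,r2:Add2,r3:Add1
cycle 8: CDB Add3=5; issue SUB r1<-Add3 // r0:13,r1:Add3,r2:Add2,r3:Add1
cycle 9: stall // r0:13,r1:Add3,r2:Add2,r3:Add1
cycle 10: stall // r0:13,r1:Add3,r2:Add2,r3:Add1
cycle 11: CDB Add1=8; issue ADD r1<-Add1 // r0:13,r1:Add1,r2:Add2,r3:8
cycle 12: - // r0:13,r1:Add1,r2:Add2,r3:8
cycle 13: - // r0:13,r1:Add1,r2:Add2,r3:8
cycle 14: CDB Add2=5 // r0:13,r1:Add1,r2:5,r3:8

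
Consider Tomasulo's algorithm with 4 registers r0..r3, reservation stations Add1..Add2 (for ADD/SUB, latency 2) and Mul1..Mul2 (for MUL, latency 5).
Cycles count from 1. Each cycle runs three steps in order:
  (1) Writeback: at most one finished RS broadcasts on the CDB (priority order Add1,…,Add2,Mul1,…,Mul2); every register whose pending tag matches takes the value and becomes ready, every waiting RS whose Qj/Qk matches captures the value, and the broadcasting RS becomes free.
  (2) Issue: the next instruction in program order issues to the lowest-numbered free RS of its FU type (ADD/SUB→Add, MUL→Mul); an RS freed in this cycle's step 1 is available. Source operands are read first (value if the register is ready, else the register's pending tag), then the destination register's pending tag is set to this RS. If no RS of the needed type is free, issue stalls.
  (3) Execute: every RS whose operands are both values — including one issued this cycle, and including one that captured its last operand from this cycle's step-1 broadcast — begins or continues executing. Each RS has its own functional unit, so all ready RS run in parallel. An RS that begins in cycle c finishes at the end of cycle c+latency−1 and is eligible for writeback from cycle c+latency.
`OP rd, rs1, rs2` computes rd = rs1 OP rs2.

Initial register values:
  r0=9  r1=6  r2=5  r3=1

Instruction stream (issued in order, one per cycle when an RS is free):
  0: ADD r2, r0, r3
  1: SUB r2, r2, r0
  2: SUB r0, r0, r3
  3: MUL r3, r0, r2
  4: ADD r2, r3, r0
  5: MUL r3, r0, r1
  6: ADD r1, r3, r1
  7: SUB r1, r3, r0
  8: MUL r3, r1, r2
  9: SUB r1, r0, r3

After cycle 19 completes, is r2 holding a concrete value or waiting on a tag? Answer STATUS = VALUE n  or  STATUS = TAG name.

c1: issue ADD r2<-Add1 | r0:9,r1:6,r2:Add1,r3:1
c2: issue SUB r2<-Add2 | r0:9,r1:6,r2:Add2,r3:1
c3: CDB Add1=10; issue SUB r0<-Add1 | r0:Add1,r1:6,r2:Add2,r3:1
c4: issue MUL r3<-Mul1 | r0:Add1,r1:6,r2:Add2,r3:Mul1
c5: CDB Add1=8; issue ADD r2<-Add1 | r0:8,r1:6,r2:Add1,r3:Mul1
c6: CDB Add2=1; issue MUL r3<-Mul2 | r0:8,r1:6,r2:Add1,r3:Mul2
c7: issue ADD r1<-Add2 | r0:8,r1:Add2,r2:Add1,r3:Mul2
c8: stall | r0:8,r1:Add2,r2:Add1,r3:Mul2
c9: stall | r0:8,r1:Add2,r2:Add1,r3:Mul2
c10: stall | r0:8,r1:Add2,r2:Add1,r3:Mul2
c11: CDB Mul1=8; stall | r0:8,r1:Add2,r2:Add1,r3:Mul2
c12: CDB Mul2=48; stall | r0:8,r1:Add2,r2:Add1,r3:48
c13: CDB Add1=16; issue SUB r1<-Add1 | r0:8,r1:Add1,r2:16,r3:48
c14: CDB Add2=54; issue MUL r3<-Mul1 | r0:8,r1:Add1,r2:16,r3:Mul1
c15: CDB Add1=40; issue SUB r1<-Add1 | r0:8,r1:Add1,r2:16,r3:Mul1
c16: - | r0:8,r1:Add1,r2:16,r3:Mul1
c17: - | r0:8,r1:Add1,r2:16,r3:Mul1
c18: - | r0:8,r1:Add1,r2:16,r3:Mul1
c19: - | r0:8,r1:Add1,r2:16,r3:Mul1

STATUS = VALUE 16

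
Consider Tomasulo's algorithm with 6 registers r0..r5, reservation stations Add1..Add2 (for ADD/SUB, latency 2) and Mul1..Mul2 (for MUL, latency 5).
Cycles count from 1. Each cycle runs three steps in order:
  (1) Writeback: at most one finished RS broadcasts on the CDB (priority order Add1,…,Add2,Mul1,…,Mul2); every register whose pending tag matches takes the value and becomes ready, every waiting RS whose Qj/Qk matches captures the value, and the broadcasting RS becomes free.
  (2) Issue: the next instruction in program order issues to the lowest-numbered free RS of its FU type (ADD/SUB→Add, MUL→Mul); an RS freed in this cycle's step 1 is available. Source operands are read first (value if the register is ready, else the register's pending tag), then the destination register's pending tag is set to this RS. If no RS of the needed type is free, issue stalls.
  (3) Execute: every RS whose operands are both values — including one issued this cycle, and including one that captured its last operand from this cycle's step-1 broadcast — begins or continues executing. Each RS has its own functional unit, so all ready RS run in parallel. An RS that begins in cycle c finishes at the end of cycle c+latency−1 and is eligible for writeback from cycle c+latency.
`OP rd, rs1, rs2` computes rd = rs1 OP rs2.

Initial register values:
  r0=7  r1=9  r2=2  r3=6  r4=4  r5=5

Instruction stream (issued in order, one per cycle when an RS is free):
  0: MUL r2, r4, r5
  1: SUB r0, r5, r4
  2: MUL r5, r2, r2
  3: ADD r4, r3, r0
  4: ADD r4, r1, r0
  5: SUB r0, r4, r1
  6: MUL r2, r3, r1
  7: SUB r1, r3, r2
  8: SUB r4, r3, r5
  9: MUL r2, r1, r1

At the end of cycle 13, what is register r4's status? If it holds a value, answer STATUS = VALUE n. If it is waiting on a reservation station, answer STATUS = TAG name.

STATUS = TAG Add2

cycle 1: issue MUL r2<-Mul1 // r0:7,r1:9,r2:Mul1,r3:6,r4:4,r5:5
cycle 2: issue SUB r0<-Add1 // r0:Add1,r1:9,r2:Mul1,r3:6,r4:4,r5:5
cycle 3: issue MUL r5<-Mul2 // r0:Add1,r1:9,r2:Mul1,r3:6,r4:4,r5:Mul2
cycle 4: CDB Add1=1; issue ADD r4<-Add1 // r0:1,r1:9,r2:Mul1,r3:6,r4:Add1,r5:Mul2
cycle 5: issue ADD r4<-Add2 // r0:1,r1:9,r2:Mul1,r3:6,r4:Add2,r5:Mul2
cycle 6: CDB Add1=7; issue SUB r0<-Add1 // r0:Add1,r1:9,r2:Mul1,r3:6,r4:Add2,r5:Mul2
cycle 7: CDB Add2=10; stall // r0:Add1,r1:9,r2:Mul1,r3:6,r4:10,r5:Mul2
cycle 8: CDB Mul1=20; issue MUL r2<-Mul1 // r0:Add1,r1:9,r2:Mul1,r3:6,r4:10,r5:Mul2
cycle 9: CDB Add1=1; issue SUB r1<-Add1 // r0:1,r1:Add1,r2:Mul1,r3:6,r4:10,r5:Mul2
cycle 10: issue SUB r4<-Add2 // r0:1,r1:Add1,r2:Mul1,r3:6,r4:Add2,r5:Mul2
cycle 11: stall // r0:1,r1:Add1,r2:Mul1,r3:6,r4:Add2,r5:Mul2
cycle 12: stall // r0:1,r1:Add1,r2:Mul1,r3:6,r4:Add2,r5:Mul2
cycle 13: CDB Mul1=54; issue MUL r2<-Mul1 // r0:1,r1:Add1,r2:Mul1,r3:6,r4:Add2,r5:Mul2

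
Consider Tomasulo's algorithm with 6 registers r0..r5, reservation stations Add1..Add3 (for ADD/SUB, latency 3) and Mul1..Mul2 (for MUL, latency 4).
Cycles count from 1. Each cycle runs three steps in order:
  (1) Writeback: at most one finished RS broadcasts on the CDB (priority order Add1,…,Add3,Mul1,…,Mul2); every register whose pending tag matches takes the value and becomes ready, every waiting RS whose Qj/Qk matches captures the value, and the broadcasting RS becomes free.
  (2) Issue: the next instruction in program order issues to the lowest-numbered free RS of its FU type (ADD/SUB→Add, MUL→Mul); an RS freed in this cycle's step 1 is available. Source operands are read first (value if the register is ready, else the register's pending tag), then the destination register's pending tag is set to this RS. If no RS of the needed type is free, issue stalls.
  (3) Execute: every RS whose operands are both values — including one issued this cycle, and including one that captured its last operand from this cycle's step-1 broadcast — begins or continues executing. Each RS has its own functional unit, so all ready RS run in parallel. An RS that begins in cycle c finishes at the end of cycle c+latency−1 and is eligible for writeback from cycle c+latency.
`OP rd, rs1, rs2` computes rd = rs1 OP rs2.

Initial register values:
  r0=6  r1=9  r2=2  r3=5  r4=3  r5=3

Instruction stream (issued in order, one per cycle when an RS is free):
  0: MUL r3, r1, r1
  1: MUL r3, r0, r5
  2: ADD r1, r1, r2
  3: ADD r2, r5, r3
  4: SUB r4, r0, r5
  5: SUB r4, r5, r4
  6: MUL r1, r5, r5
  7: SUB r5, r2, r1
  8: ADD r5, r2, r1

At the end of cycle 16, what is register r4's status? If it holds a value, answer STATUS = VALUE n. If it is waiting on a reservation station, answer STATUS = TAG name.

cycle 1: issue MUL r3<-Mul1 // r0:6,r1:9,r2:2,r3:Mul1,r4:3,r5:3
cycle 2: issue MUL r3<-Mul2 // r0:6,r1:9,r2:2,r3:Mul2,r4:3,r5:3
cycle 3: issue ADD r1<-Add1 // r0:6,r1:Add1,r2:2,r3:Mul2,r4:3,r5:3
cycle 4: issue ADD r2<-Add2 // r0:6,r1:Add1,r2:Add2,r3:Mul2,r4:3,r5:3
cycle 5: CDB Mul1=81; issue SUB r4<-Add3 // r0:6,r1:Add1,r2:Add2,r3:Mul2,r4:Add3,r5:3
cycle 6: CDB Add1=11; issue SUB r4<-Add1 // r0:6,r1:11,r2:Add2,r3:Mul2,r4:Add1,r5:3
cycle 7: CDB Mul2=18; issue MUL r1<-Mul1 // r0:6,r1:Mul1,r2:Add2,r3:18,r4:Add1,r5:3
cycle 8: CDB Add3=3; issue SUB r5<-Add3 // r0:6,r1:Mul1,r2:Add2,r3:18,r4:Add1,r5:Add3
cycle 9: stall // r0:6,r1:Mul1,r2:Add2,r3:18,r4:Add1,r5:Add3
cycle 10: CDB Add2=21; issue ADD r5<-Add2 // r0:6,r1:Mul1,r2:21,r3:18,r4:Add1,r5:Add2
cycle 11: CDB Add1=0 // r0:6,r1:Mul1,r2:21,r3:18,r4:0,r5:Add2
cycle 12: CDB Mul1=9 // r0:6,r1:9,r2:21,r3:18,r4:0,r5:Add2
cycle 13: - // r0:6,r1:9,r2:21,r3:18,r4:0,r5:Add2
cycle 14: - // r0:6,r1:9,r2:21,r3:18,r4:0,r5:Add2
cycle 15: CDB Add2=30 // r0:6,r1:9,r2:21,r3:18,r4:0,r5:30
cycle 16: CDB Add3=12 // r0:6,r1:9,r2:21,r3:18,r4:0,r5:30

STATUS = VALUE 0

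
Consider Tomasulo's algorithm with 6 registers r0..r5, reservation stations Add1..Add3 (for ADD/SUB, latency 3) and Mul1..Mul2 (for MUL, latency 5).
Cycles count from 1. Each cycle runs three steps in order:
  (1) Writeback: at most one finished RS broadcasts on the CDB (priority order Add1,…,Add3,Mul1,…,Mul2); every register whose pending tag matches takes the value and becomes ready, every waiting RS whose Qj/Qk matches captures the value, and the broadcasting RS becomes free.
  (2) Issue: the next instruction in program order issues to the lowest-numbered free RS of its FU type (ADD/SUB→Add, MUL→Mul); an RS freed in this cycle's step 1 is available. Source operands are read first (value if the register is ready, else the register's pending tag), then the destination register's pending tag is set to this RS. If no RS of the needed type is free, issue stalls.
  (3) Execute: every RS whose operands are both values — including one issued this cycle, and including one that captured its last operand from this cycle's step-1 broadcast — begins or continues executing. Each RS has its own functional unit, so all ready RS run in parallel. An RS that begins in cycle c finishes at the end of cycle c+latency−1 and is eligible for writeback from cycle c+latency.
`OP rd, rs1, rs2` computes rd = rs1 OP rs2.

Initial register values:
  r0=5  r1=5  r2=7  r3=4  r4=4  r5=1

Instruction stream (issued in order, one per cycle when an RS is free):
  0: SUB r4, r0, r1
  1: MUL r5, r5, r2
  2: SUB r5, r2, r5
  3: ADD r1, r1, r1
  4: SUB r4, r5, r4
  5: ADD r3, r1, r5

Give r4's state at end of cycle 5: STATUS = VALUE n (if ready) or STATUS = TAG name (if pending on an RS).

STATUS = TAG Add3

c1: issue SUB r4<-Add1 | r0:5,r1:5,r2:7,r3:4,r4:Add1,r5:1
c2: issue MUL r5<-Mul1 | r0:5,r1:5,r2:7,r3:4,r4:Add1,r5:Mul1
c3: issue SUB r5<-Add2 | r0:5,r1:5,r2:7,r3:4,r4:Add1,r5:Add2
c4: CDB Add1=0; issue ADD r1<-Add1 | r0:5,r1:Add1,r2:7,r3:4,r4:0,r5:Add2
c5: issue SUB r4<-Add3 | r0:5,r1:Add1,r2:7,r3:4,r4:Add3,r5:Add2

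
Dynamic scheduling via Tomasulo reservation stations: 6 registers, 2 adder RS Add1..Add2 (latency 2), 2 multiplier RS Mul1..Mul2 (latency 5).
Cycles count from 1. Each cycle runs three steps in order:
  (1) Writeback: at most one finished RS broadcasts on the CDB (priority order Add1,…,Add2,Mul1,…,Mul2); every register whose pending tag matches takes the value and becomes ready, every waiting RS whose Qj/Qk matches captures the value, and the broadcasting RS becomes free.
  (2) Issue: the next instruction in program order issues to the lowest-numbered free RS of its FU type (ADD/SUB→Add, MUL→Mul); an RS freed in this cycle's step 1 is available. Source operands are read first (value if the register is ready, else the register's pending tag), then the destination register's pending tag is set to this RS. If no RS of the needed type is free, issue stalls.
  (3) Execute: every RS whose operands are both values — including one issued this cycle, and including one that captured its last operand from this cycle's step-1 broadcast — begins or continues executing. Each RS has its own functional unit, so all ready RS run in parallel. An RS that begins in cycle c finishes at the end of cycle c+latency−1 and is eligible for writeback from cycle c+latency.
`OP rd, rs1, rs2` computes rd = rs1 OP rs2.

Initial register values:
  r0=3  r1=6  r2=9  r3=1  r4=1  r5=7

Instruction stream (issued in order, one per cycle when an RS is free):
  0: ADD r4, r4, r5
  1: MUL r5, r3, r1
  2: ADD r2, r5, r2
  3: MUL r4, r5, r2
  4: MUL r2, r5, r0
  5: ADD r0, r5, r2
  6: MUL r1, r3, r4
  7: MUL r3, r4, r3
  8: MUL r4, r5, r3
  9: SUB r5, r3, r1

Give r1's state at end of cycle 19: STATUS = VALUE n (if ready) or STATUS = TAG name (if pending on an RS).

STATUS = TAG Mul1

  c1: issue ADD r4<-Add1  regs: r0:3,r1:6,r2:9,r3:1,r4:Add1,r5:7
  c2: issue MUL r5<-Mul1  regs: r0:3,r1:6,r2:9,r3:1,r4:Add1,r5:Mul1
  c3: CDB Add1=8; issue ADD r2<-Add1  regs: r0:3,r1:6,r2:Add1,r3:1,r4:8,r5:Mul1
  c4: issue MUL r4<-Mul2  regs: r0:3,r1:6,r2:Add1,r3:1,r4:Mul2,r5:Mul1
  c5: stall  regs: r0:3,r1:6,r2:Add1,r3:1,r4:Mul2,r5:Mul1
  c6: stall  regs: r0:3,r1:6,r2:Add1,r3:1,r4:Mul2,r5:Mul1
  c7: CDB Mul1=6; issue MUL r2<-Mul1  regs: r0:3,r1:6,r2:Mul1,r3:1,r4:Mul2,r5:6
  c8: issue ADD r0<-Add2  regs: r0:Add2,r1:6,r2:Mul1,r3:1,r4:Mul2,r5:6
  c9: CDB Add1=15; stall  regs: r0:Add2,r1:6,r2:Mul1,r3:1,r4:Mul2,r5:6
  c10: stall  regs: r0:Add2,r1:6,r2:Mul1,r3:1,r4:Mul2,r5:6
  c11: stall  regs: r0:Add2,r1:6,r2:Mul1,r3:1,r4:Mul2,r5:6
  c12: CDB Mul1=18; issue MUL r1<-Mul1  regs: r0:Add2,r1:Mul1,r2:18,r3:1,r4:Mul2,r5:6
  c13: stall  regs: r0:Add2,r1:Mul1,r2:18,r3:1,r4:Mul2,r5:6
  c14: CDB Add2=24; stall  regs: r0:24,r1:Mul1,r2:18,r3:1,r4:Mul2,r5:6
  c15: CDB Mul2=90; issue MUL r3<-Mul2  regs: r0:24,r1:Mul1,r2:18,r3:Mul2,r4:90,r5:6
  c16: stall  regs: r0:24,r1:Mul1,r2:18,r3:Mul2,r4:90,r5:6
  c17: stall  regs: r0:24,r1:Mul1,r2:18,r3:Mul2,r4:90,r5:6
  c18: stall  regs: r0:24,r1:Mul1,r2:18,r3:Mul2,r4:90,r5:6
  c19: stall  regs: r0:24,r1:Mul1,r2:18,r3:Mul2,r4:90,r5:6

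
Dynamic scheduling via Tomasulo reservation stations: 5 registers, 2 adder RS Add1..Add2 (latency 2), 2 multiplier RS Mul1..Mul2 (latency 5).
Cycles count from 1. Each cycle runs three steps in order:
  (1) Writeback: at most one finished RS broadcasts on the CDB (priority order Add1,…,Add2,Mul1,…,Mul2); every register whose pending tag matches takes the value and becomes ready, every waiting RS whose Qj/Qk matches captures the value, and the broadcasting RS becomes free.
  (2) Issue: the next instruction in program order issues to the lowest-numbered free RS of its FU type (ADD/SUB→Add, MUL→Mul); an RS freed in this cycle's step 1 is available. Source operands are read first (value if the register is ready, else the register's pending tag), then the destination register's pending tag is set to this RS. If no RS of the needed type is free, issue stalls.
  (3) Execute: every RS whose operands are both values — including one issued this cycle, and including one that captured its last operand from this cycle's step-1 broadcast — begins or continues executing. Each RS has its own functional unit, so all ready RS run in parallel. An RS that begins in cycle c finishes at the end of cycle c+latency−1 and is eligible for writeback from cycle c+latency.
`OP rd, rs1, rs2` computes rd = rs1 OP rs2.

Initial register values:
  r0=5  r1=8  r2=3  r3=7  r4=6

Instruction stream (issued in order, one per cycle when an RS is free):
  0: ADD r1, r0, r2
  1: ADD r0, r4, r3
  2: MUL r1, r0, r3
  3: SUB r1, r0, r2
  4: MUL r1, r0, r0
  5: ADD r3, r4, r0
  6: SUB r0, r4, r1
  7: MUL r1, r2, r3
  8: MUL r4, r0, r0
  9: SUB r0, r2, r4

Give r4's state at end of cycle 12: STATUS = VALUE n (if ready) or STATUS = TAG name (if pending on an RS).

STATUS = TAG Mul2

c1: issue ADD r1<-Add1 | r0:5,r1:Add1,r2:3,r3:7,r4:6
c2: issue ADD r0<-Add2 | r0:Add2,r1:Add1,r2:3,r3:7,r4:6
c3: CDB Add1=8; issue MUL r1<-Mul1 | r0:Add2,r1:Mul1,r2:3,r3:7,r4:6
c4: CDB Add2=13; issue SUB r1<-Add1 | r0:13,r1:Add1,r2:3,r3:7,r4:6
c5: issue MUL r1<-Mul2 | r0:13,r1:Mul2,r2:3,r3:7,r4:6
c6: CDB Add1=10; issue ADD r3<-Add1 | r0:13,r1:Mul2,r2:3,r3:Add1,r4:6
c7: issue SUB r0<-Add2 | r0:Add2,r1:Mul2,r2:3,r3:Add1,r4:6
c8: CDB Add1=19; stall | r0:Add2,r1:Mul2,r2:3,r3:19,r4:6
c9: CDB Mul1=91; issue MUL r1<-Mul1 | r0:Add2,r1:Mul1,r2:3,r3:19,r4:6
c10: CDB Mul2=169; issue MUL r4<-Mul2 | r0:Add2,r1:Mul1,r2:3,r3:19,r4:Mul2
c11: issue SUB r0<-Add1 | r0:Add1,r1:Mul1,r2:3,r3:19,r4:Mul2
c12: CDB Add2=-163 | r0:Add1,r1:Mul1,r2:3,r3:19,r4:Mul2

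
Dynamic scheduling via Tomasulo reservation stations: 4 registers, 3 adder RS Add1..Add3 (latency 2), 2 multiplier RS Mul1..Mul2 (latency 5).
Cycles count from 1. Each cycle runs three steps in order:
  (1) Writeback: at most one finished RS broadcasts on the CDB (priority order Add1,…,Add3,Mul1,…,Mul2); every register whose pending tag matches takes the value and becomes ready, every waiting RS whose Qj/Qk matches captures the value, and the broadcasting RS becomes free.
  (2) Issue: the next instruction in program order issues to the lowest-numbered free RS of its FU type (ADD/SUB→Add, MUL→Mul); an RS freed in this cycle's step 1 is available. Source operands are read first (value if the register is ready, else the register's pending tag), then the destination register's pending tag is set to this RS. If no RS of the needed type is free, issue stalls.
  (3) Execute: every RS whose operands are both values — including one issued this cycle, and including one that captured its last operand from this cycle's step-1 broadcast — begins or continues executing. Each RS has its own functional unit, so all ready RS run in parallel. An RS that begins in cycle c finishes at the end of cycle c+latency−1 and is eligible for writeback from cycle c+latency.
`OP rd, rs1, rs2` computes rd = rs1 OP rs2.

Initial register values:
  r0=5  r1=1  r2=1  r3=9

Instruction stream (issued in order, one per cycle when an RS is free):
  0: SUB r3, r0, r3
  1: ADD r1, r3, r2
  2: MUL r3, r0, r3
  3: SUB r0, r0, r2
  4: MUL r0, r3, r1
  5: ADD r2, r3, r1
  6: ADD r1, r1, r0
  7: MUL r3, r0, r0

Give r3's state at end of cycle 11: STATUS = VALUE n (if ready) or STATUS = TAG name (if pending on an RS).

STATUS = TAG Mul1

cycle 1: issue SUB r3<-Add1 // r0:5,r1:1,r2:1,r3:Add1
cycle 2: issue ADD r1<-Add2 // r0:5,r1:Add2,r2:1,r3:Add1
cycle 3: CDB Add1=-4; issue MUL r3<-Mul1 // r0:5,r1:Add2,r2:1,r3:Mul1
cycle 4: issue SUB r0<-Add1 // r0:Add1,r1:Add2,r2:1,r3:Mul1
cycle 5: CDB Add2=-3; issue MUL r0<-Mul2 // r0:Mul2,r1:-3,r2:1,r3:Mul1
cycle 6: CDB Add1=4; issue ADD r2<-Add1 // r0:Mul2,r1:-3,r2:Add1,r3:Mul1
cycle 7: issue ADD r1<-Add2 // r0:Mul2,r1:Add2,r2:Add1,r3:Mul1
cycle 8: CDB Mul1=-20; issue MUL r3<-Mul1 // r0:Mul2,r1:Add2,r2:Add1,r3:Mul1
cycle 9: - // r0:Mul2,r1:Add2,r2:Add1,r3:Mul1
cycle 10: CDB Add1=-23 // r0:Mul2,r1:Add2,r2:-23,r3:Mul1
cycle 11: - // r0:Mul2,r1:Add2,r2:-23,r3:Mul1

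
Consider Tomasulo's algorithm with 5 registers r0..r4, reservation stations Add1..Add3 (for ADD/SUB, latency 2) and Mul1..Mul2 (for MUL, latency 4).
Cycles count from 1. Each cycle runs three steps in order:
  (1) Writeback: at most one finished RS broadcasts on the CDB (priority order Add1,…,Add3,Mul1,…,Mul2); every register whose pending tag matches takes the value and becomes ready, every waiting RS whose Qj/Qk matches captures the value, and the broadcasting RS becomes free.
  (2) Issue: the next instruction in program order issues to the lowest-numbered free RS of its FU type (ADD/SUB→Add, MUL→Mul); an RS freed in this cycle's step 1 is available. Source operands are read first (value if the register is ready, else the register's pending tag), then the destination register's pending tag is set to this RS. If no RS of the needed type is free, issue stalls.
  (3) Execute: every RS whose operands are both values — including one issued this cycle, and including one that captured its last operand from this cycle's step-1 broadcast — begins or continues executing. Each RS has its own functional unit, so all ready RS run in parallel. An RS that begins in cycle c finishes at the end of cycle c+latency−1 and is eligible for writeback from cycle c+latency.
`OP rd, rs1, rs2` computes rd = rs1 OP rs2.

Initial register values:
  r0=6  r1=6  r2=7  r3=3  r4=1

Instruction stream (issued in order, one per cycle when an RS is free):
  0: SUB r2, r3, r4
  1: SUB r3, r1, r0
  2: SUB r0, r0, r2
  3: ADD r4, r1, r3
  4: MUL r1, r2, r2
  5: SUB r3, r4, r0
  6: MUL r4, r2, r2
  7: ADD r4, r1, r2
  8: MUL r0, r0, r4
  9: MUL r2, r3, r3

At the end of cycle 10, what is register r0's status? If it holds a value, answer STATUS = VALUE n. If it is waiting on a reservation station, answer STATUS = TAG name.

STATUS = TAG Mul1

cycle 1: issue SUB r2<-Add1 // r0:6,r1:6,r2:Add1,r3:3,r4:1
cycle 2: issue SUB r3<-Add2 // r0:6,r1:6,r2:Add1,r3:Add2,r4:1
cycle 3: CDB Add1=2; issue SUB r0<-Add1 // r0:Add1,r1:6,r2:2,r3:Add2,r4:1
cycle 4: CDB Add2=0; issue ADD r4<-Add2 // r0:Add1,r1:6,r2:2,r3:0,r4:Add2
cycle 5: CDB Add1=4; issue MUL r1<-Mul1 // r0:4,r1:Mul1,r2:2,r3:0,r4:Add2
cycle 6: CDB Add2=6; issue SUB r3<-Add1 // r0:4,r1:Mul1,r2:2,r3:Add1,r4:6
cycle 7: issue MUL r4<-Mul2 // r0:4,r1:Mul1,r2:2,r3:Add1,r4:Mul2
cycle 8: CDB Add1=2; issue ADD r4<-Add1 // r0:4,r1:Mul1,r2:2,r3:2,r4:Add1
cycle 9: CDB Mul1=4; issue MUL r0<-Mul1 // r0:Mul1,r1:4,r2:2,r3:2,r4:Add1
cycle 10: stall // r0:Mul1,r1:4,r2:2,r3:2,r4:Add1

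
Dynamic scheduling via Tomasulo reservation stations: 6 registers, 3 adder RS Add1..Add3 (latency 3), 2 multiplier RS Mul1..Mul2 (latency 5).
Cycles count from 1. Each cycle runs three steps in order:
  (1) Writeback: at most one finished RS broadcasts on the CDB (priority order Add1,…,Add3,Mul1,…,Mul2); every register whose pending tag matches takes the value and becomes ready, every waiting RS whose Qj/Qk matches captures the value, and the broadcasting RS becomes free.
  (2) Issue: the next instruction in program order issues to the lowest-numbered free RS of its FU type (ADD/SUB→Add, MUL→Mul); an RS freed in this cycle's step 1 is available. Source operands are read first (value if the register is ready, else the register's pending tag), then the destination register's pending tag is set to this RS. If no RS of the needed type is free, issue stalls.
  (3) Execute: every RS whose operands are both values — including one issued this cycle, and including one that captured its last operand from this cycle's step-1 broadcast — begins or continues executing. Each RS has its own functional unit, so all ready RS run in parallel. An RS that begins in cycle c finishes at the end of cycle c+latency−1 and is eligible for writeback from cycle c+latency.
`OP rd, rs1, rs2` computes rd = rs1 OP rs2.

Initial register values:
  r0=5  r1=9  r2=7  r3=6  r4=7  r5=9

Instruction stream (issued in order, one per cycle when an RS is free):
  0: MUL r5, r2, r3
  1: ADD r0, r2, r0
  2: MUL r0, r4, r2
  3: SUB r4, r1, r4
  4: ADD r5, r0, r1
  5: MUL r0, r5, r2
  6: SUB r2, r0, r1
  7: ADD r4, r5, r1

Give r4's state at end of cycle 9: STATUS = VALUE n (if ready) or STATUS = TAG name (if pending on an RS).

STATUS = TAG Add3

  c1: issue MUL r5<-Mul1  regs: r0:5,r1:9,r2:7,r3:6,r4:7,r5:Mul1
  c2: issue ADD r0<-Add1  regs: r0:Add1,r1:9,r2:7,r3:6,r4:7,r5:Mul1
  c3: issue MUL r0<-Mul2  regs: r0:Mul2,r1:9,r2:7,r3:6,r4:7,r5:Mul1
  c4: issue SUB r4<-Add2  regs: r0:Mul2,r1:9,r2:7,r3:6,r4:Add2,r5:Mul1
  c5: CDB Add1=12; issue ADD r5<-Add1  regs: r0:Mul2,r1:9,r2:7,r3:6,r4:Add2,r5:Add1
  c6: CDB Mul1=42; issue MUL r0<-Mul1  regs: r0:Mul1,r1:9,r2:7,r3:6,r4:Add2,r5:Add1
  c7: CDB Add2=2; issue SUB r2<-Add2  regs: r0:Mul1,r1:9,r2:Add2,r3:6,r4:2,r5:Add1
  c8: CDB Mul2=49; issue ADD r4<-Add3  regs: r0:Mul1,r1:9,r2:Add2,r3:6,r4:Add3,r5:Add1
  c9: -  regs: r0:Mul1,r1:9,r2:Add2,r3:6,r4:Add3,r5:Add1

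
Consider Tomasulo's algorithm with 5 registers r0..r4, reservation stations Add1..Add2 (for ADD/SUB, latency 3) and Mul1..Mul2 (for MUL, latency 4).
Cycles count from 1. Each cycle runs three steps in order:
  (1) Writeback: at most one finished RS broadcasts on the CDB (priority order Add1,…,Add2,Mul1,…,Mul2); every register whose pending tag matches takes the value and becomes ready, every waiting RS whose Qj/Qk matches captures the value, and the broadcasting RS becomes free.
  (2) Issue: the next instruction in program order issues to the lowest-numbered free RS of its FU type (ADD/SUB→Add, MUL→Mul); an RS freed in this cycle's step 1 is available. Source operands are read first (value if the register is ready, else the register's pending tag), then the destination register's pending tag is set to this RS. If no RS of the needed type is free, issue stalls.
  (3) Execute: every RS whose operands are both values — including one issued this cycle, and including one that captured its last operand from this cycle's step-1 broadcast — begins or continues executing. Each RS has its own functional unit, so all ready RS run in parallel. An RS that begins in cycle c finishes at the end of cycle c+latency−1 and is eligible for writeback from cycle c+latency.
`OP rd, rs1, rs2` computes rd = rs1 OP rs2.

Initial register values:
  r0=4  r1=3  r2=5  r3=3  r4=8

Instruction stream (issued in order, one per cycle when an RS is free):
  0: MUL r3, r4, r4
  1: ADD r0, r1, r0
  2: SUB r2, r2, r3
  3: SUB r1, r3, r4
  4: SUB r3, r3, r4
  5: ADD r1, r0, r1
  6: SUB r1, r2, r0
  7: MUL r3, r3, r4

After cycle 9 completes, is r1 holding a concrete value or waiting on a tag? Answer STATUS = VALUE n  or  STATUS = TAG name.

  c1: issue MUL r3<-Mul1  regs: r0:4,r1:3,r2:5,r3:Mul1,r4:8
  c2: issue ADD r0<-Add1  regs: r0:Add1,r1:3,r2:5,r3:Mul1,r4:8
  c3: issue SUB r2<-Add2  regs: r0:Add1,r1:3,r2:Add2,r3:Mul1,r4:8
  c4: stall  regs: r0:Add1,r1:3,r2:Add2,r3:Mul1,r4:8
  c5: CDB Add1=7; issue SUB r1<-Add1  regs: r0:7,r1:Add1,r2:Add2,r3:Mul1,r4:8
  c6: CDB Mul1=64; stall  regs: r0:7,r1:Add1,r2:Add2,r3:64,r4:8
  c7: stall  regs: r0:7,r1:Add1,r2:Add2,r3:64,r4:8
  c8: stall  regs: r0:7,r1:Add1,r2:Add2,r3:64,r4:8
  c9: CDB Add1=56; issue SUB r3<-Add1  regs: r0:7,r1:56,r2:Add2,r3:Add1,r4:8

STATUS = VALUE 56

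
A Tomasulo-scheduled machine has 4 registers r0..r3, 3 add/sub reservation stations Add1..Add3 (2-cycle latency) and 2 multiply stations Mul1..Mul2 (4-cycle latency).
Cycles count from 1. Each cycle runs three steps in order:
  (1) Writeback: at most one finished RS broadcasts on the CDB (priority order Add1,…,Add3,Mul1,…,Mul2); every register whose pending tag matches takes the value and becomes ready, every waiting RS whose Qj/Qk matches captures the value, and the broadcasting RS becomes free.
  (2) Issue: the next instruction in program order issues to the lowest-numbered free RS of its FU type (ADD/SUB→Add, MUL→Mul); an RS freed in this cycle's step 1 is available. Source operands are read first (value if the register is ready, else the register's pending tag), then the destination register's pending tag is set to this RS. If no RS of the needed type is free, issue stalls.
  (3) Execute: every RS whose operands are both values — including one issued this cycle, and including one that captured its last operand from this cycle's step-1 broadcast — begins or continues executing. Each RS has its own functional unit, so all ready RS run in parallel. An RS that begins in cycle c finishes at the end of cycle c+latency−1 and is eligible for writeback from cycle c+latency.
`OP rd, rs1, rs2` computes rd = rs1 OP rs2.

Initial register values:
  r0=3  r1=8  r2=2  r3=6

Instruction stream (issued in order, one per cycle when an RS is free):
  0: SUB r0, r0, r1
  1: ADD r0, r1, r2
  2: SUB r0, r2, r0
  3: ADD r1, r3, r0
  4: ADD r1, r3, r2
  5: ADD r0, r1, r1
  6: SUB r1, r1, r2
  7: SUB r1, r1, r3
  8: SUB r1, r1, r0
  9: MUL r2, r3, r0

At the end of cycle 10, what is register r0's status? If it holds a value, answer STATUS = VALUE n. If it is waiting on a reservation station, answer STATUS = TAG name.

STATUS = VALUE 16

cycle 1: issue SUB r0<-Add1 // r0:Add1,r1:8,r2:2,r3:6
cycle 2: issue ADD r0<-Add2 // r0:Add2,r1:8,r2:2,r3:6
cycle 3: CDB Add1=-5; issue SUB r0<-Add1 // r0:Add1,r1:8,r2:2,r3:6
cycle 4: CDB Add2=10; issue ADD r1<-Add2 // r0:Add1,r1:Add2,r2:2,r3:6
cycle 5: issue ADD r1<-Add3 // r0:Add1,r1:Add3,r2:2,r3:6
cycle 6: CDB Add1=-8; issue ADD r0<-Add1 // r0:Add1,r1:Add3,r2:2,r3:6
cycle 7: CDB Add3=8; issue SUB r1<-Add3 // r0:Add1,r1:Add3,r2:2,r3:6
cycle 8: CDB Add2=-2; issue SUB r1<-Add2 // r0:Add1,r1:Add2,r2:2,r3:6
cycle 9: CDB Add1=16; issue SUB r1<-Add1 // r0:16,r1:Add1,r2:2,r3:6
cycle 10: CDB Add3=6; issue MUL r2<-Mul1 // r0:16,r1:Add1,r2:Mul1,r3:6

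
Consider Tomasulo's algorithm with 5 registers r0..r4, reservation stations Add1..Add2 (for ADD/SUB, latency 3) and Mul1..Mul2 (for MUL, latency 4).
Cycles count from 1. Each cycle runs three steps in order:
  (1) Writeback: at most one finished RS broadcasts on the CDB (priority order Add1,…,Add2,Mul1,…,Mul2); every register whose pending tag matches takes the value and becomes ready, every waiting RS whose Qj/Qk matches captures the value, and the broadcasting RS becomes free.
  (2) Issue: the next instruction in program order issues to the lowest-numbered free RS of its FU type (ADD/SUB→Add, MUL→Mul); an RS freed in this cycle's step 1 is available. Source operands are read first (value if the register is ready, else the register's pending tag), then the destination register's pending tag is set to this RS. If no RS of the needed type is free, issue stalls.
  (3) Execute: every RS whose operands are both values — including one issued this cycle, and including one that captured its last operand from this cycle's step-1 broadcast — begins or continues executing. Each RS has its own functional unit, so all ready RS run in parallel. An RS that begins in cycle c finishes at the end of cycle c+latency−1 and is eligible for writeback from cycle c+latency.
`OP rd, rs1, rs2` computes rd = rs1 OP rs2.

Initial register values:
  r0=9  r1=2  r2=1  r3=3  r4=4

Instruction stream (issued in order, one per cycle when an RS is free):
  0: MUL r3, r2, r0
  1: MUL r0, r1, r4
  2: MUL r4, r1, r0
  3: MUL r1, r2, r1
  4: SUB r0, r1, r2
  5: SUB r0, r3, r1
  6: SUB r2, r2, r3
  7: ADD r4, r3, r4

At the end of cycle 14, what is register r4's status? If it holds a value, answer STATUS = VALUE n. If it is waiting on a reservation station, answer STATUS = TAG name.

  c1: issue MUL r3<-Mul1  regs: r0:9,r1:2,r2:1,r3:Mul1,r4:4
  c2: issue MUL r0<-Mul2  regs: r0:Mul2,r1:2,r2:1,r3:Mul1,r4:4
  c3: stall  regs: r0:Mul2,r1:2,r2:1,r3:Mul1,r4:4
  c4: stall  regs: r0:Mul2,r1:2,r2:1,r3:Mul1,r4:4
  c5: CDB Mul1=9; issue MUL r4<-Mul1  regs: r0:Mul2,r1:2,r2:1,r3:9,r4:Mul1
  c6: CDB Mul2=8; issue MUL r1<-Mul2  regs: r0:8,r1:Mul2,r2:1,r3:9,r4:Mul1
  c7: issue SUB r0<-Add1  regs: r0:Add1,r1:Mul2,r2:1,r3:9,r4:Mul1
  c8: issue SUB r0<-Add2  regs: r0:Add2,r1:Mul2,r2:1,r3:9,r4:Mul1
  c9: stall  regs: r0:Add2,r1:Mul2,r2:1,r3:9,r4:Mul1
  c10: CDB Mul1=16; stall  regs: r0:Add2,r1:Mul2,r2:1,r3:9,r4:16
  c11: CDB Mul2=2; stall  regs: r0:Add2,r1:2,r2:1,r3:9,r4:16
  c12: stall  regs: r0:Add2,r1:2,r2:1,r3:9,r4:16
  c13: stall  regs: r0:Add2,r1:2,r2:1,r3:9,r4:16
  c14: CDB Add1=1; issue SUB r2<-Add1  regs: r0:Add2,r1:2,r2:Add1,r3:9,r4:16

STATUS = VALUE 16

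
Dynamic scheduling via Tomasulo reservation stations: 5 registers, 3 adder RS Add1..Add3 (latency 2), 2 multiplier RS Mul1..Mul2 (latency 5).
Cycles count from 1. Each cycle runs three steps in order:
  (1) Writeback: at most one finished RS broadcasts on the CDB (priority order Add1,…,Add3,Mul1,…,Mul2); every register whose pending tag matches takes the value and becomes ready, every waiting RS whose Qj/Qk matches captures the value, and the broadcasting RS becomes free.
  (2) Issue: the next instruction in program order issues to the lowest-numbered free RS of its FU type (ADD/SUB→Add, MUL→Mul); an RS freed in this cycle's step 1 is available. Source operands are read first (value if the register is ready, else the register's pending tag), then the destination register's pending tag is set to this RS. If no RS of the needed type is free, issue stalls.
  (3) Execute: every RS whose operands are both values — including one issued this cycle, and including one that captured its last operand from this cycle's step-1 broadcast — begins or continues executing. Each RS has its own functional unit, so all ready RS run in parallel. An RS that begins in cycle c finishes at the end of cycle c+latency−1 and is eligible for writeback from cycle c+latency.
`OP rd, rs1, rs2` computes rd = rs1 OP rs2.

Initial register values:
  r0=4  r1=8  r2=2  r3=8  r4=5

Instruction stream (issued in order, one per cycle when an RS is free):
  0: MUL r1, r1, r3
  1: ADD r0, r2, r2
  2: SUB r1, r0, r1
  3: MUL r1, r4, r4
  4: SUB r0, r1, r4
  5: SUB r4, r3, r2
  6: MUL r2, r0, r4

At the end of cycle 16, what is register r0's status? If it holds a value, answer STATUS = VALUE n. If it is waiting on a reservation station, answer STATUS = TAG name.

STATUS = VALUE 20

  c1: issue MUL r1<-Mul1  regs: r0:4,r1:Mul1,r2:2,r3:8,r4:5
  c2: issue ADD r0<-Add1  regs: r0:Add1,r1:Mul1,r2:2,r3:8,r4:5
  c3: issue SUB r1<-Add2  regs: r0:Add1,r1:Add2,r2:2,r3:8,r4:5
  c4: CDB Add1=4; issue MUL r1<-Mul2  regs: r0:4,r1:Mul2,r2:2,r3:8,r4:5
  c5: issue SUB r0<-Add1  regs: r0:Add1,r1:Mul2,r2:2,r3:8,r4:5
  c6: CDB Mul1=64; issue SUB r4<-Add3  regs: r0:Add1,r1:Mul2,r2:2,r3:8,r4:Add3
  c7: issue MUL r2<-Mul1  regs: r0:Add1,r1:Mul2,r2:Mul1,r3:8,r4:Add3
  c8: CDB Add2=-60  regs: r0:Add1,r1:Mul2,r2:Mul1,r3:8,r4:Add3
  c9: CDB Add3=6  regs: r0:Add1,r1:Mul2,r2:Mul1,r3:8,r4:6
  c10: CDB Mul2=25  regs: r0:Add1,r1:25,r2:Mul1,r3:8,r4:6
  c11: -  regs: r0:Add1,r1:25,r2:Mul1,r3:8,r4:6
  c12: CDB Add1=20  regs: r0:20,r1:25,r2:Mul1,r3:8,r4:6
  c13: -  regs: r0:20,r1:25,r2:Mul1,r3:8,r4:6
  c14: -  regs: r0:20,r1:25,r2:Mul1,r3:8,r4:6
  c15: -  regs: r0:20,r1:25,r2:Mul1,r3:8,r4:6
  c16: -  regs: r0:20,r1:25,r2:Mul1,r3:8,r4:6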